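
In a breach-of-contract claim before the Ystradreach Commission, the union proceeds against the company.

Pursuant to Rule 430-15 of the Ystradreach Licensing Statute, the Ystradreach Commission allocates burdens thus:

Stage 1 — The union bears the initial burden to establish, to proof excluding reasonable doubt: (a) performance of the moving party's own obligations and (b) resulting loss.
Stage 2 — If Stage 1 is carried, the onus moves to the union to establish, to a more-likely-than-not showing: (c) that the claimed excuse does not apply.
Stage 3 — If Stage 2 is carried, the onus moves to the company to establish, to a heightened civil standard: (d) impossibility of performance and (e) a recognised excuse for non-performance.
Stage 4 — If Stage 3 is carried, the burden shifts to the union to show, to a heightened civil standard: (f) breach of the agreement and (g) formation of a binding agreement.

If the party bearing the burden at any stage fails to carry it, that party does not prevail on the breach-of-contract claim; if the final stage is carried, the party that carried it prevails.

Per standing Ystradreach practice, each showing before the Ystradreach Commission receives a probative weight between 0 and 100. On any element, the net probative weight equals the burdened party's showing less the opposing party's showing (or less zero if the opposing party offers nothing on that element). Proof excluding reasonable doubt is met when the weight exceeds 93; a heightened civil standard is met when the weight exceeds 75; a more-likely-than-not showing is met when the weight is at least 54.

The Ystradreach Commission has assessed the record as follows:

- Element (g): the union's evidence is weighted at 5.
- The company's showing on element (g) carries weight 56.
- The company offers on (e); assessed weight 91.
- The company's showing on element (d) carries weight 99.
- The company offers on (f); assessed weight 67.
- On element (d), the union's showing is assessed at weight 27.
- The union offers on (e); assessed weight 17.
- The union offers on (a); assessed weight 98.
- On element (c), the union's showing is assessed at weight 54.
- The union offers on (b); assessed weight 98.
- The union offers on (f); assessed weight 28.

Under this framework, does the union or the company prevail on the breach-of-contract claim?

union

At Stage 1 the union must meet proof excluding reasonable doubt (weight exceeds 93): on (a) the weight is 98, which does exceed 93, so (a) meets the standard; on (b) the weight is 98, which does exceed 93, so (b) meets the standard.
  Stage 1 is satisfied; the union continues to bear the burden.
At Stage 2 the union must meet a more-likely-than-not showing (weight is at least 54): on (c) the weight is 54, ≥ 54, so (c) meets the standard.
  All elements met. The burden passes to the company.
At Stage 3 the company must meet a heightened civil standard (weight exceeds 75): on (d) the weight is 99 less the opposing 27 gives net 72, ≤ 75, so (d) does not meet the standard; on (e) the weight is 91 less the opposing 17 gives net 74, ≤ 75, so (e) does not meet the standard.
  Stage 3 not carried; the company fails its burden.
The analysis ends at Stage 3; the union prevails.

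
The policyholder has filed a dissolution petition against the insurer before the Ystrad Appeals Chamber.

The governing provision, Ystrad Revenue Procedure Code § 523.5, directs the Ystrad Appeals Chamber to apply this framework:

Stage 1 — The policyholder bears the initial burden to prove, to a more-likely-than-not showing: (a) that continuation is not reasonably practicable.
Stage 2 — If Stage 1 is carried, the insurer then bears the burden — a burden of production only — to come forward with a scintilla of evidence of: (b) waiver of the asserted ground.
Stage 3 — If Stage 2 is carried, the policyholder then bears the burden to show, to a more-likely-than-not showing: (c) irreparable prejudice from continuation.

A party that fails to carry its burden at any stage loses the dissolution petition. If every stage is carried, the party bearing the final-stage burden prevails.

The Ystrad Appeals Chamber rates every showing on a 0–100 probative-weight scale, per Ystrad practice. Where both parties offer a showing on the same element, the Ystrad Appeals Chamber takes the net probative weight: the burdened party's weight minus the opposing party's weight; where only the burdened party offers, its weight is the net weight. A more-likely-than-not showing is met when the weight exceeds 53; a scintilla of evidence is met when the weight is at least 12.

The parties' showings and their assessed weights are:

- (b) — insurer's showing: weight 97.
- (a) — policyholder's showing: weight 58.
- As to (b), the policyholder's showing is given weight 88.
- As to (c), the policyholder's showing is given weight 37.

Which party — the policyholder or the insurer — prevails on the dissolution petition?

policyholder

Stage 1 — burden on policyholder; standard: a more-likely-than-not showing (weight exceeds 53).
    (a): 58 > 53 [met]
  All elements met. The burden passes to the insurer.
Stage 2 — burden on insurer; standard: a scintilla of evidence (weight is at least 12).
    (b): 97 − 88 = 9 < 12 [not met]
  Not every element is met, so the insurer fails to carry Stage 2.
The analysis ends at Stage 2; the policyholder prevails.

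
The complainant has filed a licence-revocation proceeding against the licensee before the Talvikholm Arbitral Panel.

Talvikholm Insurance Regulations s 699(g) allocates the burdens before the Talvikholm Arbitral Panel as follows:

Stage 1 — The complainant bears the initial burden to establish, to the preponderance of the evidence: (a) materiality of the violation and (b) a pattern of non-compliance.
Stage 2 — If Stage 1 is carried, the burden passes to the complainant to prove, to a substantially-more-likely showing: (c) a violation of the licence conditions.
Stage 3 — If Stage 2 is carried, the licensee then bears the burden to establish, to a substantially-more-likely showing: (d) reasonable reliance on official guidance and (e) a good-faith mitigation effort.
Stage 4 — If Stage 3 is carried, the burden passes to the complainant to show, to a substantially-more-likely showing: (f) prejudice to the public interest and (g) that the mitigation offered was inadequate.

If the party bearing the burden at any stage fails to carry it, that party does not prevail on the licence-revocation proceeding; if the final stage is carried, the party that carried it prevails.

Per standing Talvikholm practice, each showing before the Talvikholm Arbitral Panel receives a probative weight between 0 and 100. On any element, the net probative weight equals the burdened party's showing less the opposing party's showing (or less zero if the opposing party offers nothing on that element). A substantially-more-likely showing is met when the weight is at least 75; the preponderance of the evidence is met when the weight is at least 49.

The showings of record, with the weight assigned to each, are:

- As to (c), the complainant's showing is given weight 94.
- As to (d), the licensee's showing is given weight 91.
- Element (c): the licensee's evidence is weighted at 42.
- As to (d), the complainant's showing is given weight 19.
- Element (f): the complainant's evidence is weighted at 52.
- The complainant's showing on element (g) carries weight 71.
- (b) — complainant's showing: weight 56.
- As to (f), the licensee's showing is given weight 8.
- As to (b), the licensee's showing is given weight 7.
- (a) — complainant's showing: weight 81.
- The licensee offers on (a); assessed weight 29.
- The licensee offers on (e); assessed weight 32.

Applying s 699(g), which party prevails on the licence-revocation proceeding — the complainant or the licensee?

licensee

Stage 1 (complainant, the preponderance of the evidence, weight is at least 49): (a) net 81−29=52 ≥ 49 — meets; (b) net 56−7=49 ≥ 49 — meets.
  All elements met. The complainant retains the burden for Stage 2.
Stage 2 (complainant, a substantially-more-likely showing, weight is at least 75): (c) net 94−42=52 < 75 — fails.
  Stage 2 not carried; the complainant fails its burden.
The analysis ends at Stage 2; the licensee prevails.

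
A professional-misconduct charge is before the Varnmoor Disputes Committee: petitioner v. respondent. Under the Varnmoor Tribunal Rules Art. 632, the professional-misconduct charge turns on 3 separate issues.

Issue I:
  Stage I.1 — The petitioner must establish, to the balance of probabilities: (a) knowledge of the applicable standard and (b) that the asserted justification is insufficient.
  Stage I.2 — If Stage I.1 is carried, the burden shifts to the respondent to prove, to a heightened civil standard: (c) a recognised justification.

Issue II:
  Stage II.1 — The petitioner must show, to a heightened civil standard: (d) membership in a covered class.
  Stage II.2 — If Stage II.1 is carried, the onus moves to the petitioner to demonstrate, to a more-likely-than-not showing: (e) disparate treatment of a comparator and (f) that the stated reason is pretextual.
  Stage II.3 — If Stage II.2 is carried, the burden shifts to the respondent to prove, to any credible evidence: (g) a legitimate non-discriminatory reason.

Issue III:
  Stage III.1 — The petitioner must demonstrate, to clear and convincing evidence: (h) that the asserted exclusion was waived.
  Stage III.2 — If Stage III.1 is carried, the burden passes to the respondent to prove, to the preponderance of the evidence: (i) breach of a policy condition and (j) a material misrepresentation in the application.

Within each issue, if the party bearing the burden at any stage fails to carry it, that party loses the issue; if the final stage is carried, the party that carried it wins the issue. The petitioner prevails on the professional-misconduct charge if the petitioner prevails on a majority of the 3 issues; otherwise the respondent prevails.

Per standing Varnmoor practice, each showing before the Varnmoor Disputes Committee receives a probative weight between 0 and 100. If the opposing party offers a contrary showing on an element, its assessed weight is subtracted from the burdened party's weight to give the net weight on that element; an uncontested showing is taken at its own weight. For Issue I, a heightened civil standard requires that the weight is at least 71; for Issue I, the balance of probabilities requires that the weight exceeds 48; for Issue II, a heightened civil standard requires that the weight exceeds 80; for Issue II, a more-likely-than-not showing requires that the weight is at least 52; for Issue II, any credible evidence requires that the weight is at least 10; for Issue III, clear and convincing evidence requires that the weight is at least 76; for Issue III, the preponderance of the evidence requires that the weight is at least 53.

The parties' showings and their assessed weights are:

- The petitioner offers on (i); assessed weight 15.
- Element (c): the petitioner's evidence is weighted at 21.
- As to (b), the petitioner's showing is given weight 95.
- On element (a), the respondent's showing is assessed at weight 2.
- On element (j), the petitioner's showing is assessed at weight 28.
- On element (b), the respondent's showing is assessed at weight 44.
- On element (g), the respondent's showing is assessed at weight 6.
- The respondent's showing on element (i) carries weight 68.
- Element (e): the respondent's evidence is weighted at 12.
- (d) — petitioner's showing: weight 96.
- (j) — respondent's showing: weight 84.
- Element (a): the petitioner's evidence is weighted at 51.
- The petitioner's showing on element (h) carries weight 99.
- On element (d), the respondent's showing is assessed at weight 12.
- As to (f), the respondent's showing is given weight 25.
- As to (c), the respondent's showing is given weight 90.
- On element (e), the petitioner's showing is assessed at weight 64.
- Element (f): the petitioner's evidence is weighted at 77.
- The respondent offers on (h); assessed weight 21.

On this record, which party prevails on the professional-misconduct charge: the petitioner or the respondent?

— Issue I —
At Stage I.1 the petitioner must meet the balance of probabilities (weight exceeds 48): on (a) the weight is 51 less the opposing 2 gives net 49, which does exceed 48, so (a) meets the standard; on (b) the weight is 95 less the opposing 44 gives net 51, > 48, so (b) meets the standard.
  Stage I.1 is satisfied; the onus moves to the respondent.
At Stage I.2 the respondent must meet a heightened civil standard (weight is at least 71): on (c) the weight is 90 less the opposing 21 gives net 69, < 71, so (c) does not meet the standard.
  The respondent does not carry Stage I.2.
The petitioner prevails on this issue.
— Issue II —
Stage II.1 (petitioner, a heightened civil standard, weight exceeds 80): (d) net 96−12=84 > 80 — meets.
  All elements met. The petitioner retains the burden for Stage II.2.
Stage II.2 (petitioner, a more-likely-than-not showing, weight is at least 52): (e) net 64−12=52 ≥ 52 — meets; (f) net 77−25=52 ≥ 52 — meets.
  Stage II.2 carried; the burden shifts to the respondent.
Stage II.3 (respondent, any credible evidence, weight is at least 10): (g) 6 < 10 — fails.
  The respondent does not carry Stage II.3.
The analysis ends at Stage II.3; the petitioner prevails on this issue.
— Issue III —
At Stage III.1 the petitioner must meet clear and convincing evidence (weight is at least 76): on (h) the weight is 99 less the opposing 21 gives net 78, ≥ 76, so (h) meets the standard.
  The petitioner carries Stage III.1; the respondent now bears the burden.
At Stage III.2 the respondent must meet the preponderance of the evidence (weight is at least 53): on (i) the weight is 68 less the opposing 15 gives net 53, ≥ 53, so (i) meets the standard; on (j) the weight is 84 less the opposing 28 gives net 56, ≥ 53, so (j) meets the standard.
  Stage III.2 carried; the final stage is satisfied.
With every stage satisfied, the respondent prevails on this issue.
Per-issue: Issue I → petitioner; Issue II → petitioner; Issue III → respondent. The petitioner must prevail on a majority of issues; overall, the petitioner prevails.

petitioner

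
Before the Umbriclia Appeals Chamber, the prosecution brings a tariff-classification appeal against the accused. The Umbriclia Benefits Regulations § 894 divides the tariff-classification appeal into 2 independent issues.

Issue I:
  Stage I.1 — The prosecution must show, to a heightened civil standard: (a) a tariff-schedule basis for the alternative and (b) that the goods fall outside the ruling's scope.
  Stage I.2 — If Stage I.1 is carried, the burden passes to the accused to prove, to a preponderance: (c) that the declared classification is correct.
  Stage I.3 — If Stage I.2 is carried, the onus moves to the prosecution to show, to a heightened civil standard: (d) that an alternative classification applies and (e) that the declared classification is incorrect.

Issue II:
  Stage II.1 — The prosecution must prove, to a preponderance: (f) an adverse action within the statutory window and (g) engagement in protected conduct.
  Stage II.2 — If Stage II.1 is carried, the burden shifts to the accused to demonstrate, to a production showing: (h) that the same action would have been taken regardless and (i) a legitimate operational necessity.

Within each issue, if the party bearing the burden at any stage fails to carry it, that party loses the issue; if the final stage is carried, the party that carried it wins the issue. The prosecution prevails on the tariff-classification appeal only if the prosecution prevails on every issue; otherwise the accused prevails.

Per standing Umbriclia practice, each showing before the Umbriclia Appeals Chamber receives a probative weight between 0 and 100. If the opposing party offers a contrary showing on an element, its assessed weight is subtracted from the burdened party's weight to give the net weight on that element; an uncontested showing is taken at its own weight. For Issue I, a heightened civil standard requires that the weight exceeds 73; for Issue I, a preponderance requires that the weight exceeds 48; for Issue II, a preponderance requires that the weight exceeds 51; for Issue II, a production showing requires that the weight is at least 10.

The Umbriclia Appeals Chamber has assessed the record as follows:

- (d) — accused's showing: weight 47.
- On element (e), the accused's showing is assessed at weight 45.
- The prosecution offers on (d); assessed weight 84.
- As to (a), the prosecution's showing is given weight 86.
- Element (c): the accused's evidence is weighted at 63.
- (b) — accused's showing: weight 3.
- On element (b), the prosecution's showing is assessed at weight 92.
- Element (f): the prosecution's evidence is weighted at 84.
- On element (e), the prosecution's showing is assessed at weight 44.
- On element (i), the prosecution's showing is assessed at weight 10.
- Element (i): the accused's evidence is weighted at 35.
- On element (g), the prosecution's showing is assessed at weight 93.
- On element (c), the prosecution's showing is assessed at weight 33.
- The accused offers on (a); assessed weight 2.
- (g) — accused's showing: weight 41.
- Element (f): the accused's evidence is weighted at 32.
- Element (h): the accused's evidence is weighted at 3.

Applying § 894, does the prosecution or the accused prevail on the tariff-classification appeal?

prosecution

— Issue I —
Stage I.1 (prosecution, a heightened civil standard, weight exceeds 73): (a) net 86−2=84 > 73 — meets; (b) net 92−3=89 > 73 — meets.
  Stage I.1 is satisfied; the onus moves to the accused.
Stage I.2 (accused, a preponderance, weight exceeds 48): (c) net 63−33=30 ≤ 48 — fails.
  Stage I.2 not carried; the accused fails its burden.
The analysis ends at Stage I.2; the prosecution prevails on this issue.
— Issue II —
Stage II.1 (prosecution, a preponderance, weight exceeds 51): (f) net 84−32=52 > 51 — meets; (g) net 93−41=52 > 51 — meets.
  The prosecution carries Stage II.1; the accused now bears the burden.
Stage II.2 (accused, a production showing, weight is at least 10): (h) 3 < 10 — fails; (i) net 35−10=25 ≥ 10 — meets.
  Stage II.2 not carried; the accused fails its burden.
So the prosecution prevails on this issue.
Per-issue: Issue I → prosecution; Issue II → prosecution. The prosecution must prevail on every issue; overall, the prosecution prevails.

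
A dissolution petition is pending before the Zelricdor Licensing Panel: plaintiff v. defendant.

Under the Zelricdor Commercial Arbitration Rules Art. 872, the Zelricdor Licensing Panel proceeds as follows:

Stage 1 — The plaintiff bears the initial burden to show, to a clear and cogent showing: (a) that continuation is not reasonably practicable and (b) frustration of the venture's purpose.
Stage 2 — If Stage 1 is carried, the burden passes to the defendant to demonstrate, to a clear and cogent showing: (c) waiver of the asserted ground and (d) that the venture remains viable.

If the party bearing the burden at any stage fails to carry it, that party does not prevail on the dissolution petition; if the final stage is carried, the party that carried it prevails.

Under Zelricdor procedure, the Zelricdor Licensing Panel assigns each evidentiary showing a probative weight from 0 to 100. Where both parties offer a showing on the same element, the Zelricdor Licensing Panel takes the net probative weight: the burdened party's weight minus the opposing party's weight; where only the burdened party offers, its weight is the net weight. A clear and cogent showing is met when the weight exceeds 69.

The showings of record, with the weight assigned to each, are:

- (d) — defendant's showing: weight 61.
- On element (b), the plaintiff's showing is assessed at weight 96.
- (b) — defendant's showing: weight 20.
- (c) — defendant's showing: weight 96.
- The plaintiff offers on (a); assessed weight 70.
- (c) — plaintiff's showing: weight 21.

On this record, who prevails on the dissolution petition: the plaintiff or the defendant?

At Stage 1 the plaintiff must meet a clear and cogent showing (weight exceeds 69): on (a) the weight is 70, which does exceed 69, so (a) meets the standard; on (b) the weight is 96 less the opposing 20 gives net 76, > 69, so (b) meets the standard.
  All elements met. The burden passes to the defendant.
At Stage 2 the defendant must meet a clear and cogent showing (weight exceeds 69): on (c) the weight is 96 less the opposing 21 gives net 75, which does exceed 69, so (c) meets the standard; on (d) the weight is 61, ≤ 69, so (d) does not meet the standard.
  Stage 2 not carried; the defendant fails its burden.
The analysis ends at Stage 2; the plaintiff prevails.

plaintiff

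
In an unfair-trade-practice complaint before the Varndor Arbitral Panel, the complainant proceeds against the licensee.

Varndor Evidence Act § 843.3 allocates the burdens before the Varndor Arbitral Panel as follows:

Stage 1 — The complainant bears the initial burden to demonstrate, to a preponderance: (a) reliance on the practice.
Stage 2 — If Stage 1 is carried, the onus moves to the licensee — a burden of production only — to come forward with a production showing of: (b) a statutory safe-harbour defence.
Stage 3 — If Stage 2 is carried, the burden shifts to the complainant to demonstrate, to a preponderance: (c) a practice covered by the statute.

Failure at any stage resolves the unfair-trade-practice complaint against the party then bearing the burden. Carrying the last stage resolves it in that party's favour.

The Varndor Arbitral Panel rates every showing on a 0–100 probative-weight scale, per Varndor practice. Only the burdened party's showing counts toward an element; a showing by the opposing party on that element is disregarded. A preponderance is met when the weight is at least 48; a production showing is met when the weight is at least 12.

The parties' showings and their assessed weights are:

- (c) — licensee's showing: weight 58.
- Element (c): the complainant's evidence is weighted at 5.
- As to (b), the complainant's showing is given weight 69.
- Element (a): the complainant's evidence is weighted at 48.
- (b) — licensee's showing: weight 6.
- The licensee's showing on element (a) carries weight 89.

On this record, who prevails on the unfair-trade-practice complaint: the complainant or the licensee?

complainant

At Stage 1 the complainant must meet a preponderance (weight is at least 48): on (a) the weight is 48 (the licensee's 89 is given no effect), ≥ 48, so (a) meets the standard.
  Stage 1 is satisfied; the onus moves to the licensee.
At Stage 2 the licensee must meet a production showing (weight is at least 12): on (b) the weight is 6 (the complainant's 69 is given no effect), < 12, so (b) does not meet the standard.
  Not every element is met, so the licensee fails to carry Stage 2.
The complainant prevails.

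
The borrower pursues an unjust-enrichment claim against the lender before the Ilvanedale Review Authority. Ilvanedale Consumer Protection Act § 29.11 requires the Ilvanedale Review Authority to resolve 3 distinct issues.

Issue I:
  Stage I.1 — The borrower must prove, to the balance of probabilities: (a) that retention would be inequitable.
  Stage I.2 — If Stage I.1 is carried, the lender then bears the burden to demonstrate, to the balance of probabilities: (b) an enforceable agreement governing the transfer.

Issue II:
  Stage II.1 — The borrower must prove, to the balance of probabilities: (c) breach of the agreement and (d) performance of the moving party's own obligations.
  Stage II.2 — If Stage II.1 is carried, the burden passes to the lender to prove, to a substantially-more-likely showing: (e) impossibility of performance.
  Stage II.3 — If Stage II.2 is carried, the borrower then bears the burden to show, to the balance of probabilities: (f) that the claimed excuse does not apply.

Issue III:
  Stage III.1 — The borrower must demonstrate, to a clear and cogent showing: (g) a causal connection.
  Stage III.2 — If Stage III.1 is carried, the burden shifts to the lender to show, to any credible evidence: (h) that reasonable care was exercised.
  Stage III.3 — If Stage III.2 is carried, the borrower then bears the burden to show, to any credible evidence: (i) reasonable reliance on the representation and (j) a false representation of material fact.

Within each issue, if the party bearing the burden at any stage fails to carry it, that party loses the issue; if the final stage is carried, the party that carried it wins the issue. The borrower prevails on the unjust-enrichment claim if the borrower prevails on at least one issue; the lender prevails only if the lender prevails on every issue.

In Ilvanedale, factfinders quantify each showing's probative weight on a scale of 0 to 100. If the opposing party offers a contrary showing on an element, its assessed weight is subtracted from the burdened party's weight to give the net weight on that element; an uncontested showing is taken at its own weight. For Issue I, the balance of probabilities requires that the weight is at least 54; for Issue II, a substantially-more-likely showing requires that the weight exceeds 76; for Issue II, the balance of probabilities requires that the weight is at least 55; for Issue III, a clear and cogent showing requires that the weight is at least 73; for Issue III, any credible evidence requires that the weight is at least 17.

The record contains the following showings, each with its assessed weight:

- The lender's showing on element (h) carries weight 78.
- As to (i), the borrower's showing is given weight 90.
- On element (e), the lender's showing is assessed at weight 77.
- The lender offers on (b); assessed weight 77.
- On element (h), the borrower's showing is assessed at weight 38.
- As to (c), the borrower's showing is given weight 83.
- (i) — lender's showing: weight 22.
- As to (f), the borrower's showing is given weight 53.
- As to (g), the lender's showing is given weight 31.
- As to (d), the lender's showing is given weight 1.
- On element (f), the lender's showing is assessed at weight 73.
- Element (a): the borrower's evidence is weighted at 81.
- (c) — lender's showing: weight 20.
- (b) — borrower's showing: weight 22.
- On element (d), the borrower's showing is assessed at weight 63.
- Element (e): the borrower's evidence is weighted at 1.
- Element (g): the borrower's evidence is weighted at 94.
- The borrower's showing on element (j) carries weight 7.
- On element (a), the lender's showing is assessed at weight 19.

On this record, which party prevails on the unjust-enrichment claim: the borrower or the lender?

borrower

— Issue I —
At Stage I.1 the borrower must meet the balance of probabilities (weight is at least 54): on (a) the weight is 81 less the opposing 19 gives net 62, ≥ 54, so (a) meets the standard.
  Stage I.1 carried; the burden shifts to the lender.
At Stage I.2 the lender must meet the balance of probabilities (weight is at least 54): on (b) the weight is 77 less the opposing 22 gives net 55, which does reach 54, so (b) meets the standard.
  All elements met at the final stage.
With every stage satisfied, the lender prevails on this issue.
— Issue II —
Stage II.1 (borrower, the balance of probabilities, weight is at least 55): (c) net 83−20=63 ≥ 55 — meets; (d) net 63−1=62 ≥ 55 — meets.
  All elements met. The burden passes to the lender.
Stage II.2 (lender, a substantially-more-likely showing, weight exceeds 76): (e) net 77−1=76 ≤ 76 — fails.
  Stage II.2 not carried; the lender fails its burden.
So the borrower prevails on this issue.
— Issue III —
Stage III.1 — burden on borrower; standard: a clear and cogent showing (weight is at least 73).
    (g): 94 − 31 = 63 < 73 [not met]
  Stage III.1 not carried; the borrower fails its burden.
The lender prevails on this issue.
Per-issue: Issue I → lender; Issue II → borrower; Issue III → lender. The borrower must prevail on at least one issue; overall, the borrower prevails.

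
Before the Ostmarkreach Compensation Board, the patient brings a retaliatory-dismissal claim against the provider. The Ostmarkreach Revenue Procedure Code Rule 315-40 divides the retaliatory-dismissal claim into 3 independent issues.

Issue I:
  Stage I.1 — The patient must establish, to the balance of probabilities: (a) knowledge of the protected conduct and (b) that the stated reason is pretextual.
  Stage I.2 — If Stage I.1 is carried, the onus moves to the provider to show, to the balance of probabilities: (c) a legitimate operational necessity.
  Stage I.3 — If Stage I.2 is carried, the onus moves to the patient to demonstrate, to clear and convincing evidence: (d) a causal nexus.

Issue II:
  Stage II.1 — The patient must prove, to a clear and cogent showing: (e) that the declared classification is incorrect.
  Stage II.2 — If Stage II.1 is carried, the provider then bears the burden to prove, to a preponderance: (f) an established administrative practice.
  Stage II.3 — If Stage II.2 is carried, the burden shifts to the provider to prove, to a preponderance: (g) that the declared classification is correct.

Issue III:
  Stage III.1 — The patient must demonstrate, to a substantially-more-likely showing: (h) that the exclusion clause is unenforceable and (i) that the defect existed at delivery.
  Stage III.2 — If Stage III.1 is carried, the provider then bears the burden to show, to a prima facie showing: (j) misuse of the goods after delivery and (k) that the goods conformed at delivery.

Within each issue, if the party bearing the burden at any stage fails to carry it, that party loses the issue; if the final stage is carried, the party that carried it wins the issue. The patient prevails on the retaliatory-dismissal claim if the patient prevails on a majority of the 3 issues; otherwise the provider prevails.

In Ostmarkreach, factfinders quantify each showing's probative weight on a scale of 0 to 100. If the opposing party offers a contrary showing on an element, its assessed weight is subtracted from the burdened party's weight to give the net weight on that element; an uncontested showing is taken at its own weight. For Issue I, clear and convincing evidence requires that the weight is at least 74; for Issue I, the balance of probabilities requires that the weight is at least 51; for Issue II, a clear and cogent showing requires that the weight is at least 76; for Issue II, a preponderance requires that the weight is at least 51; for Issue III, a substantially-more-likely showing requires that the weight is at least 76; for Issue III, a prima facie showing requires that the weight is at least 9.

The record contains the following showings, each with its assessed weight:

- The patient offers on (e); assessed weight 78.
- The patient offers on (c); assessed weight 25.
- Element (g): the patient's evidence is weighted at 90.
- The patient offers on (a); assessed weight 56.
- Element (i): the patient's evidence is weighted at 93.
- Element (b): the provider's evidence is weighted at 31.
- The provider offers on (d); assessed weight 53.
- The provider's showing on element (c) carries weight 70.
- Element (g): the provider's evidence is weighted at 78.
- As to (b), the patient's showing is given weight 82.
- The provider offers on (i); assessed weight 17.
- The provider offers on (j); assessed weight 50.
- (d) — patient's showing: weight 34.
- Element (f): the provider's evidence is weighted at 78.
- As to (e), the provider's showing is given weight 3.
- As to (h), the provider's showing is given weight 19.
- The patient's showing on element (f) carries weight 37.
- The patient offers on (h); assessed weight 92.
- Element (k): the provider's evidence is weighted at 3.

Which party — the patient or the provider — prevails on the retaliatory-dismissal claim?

— Issue I —
Stage I.1 (patient, the balance of probabilities, weight is at least 51): (a) 56 ≥ 51 — meets; (b) net 82−31=51 ≥ 51 — meets.
  All elements met. The burden passes to the provider.
Stage I.2 (provider, the balance of probabilities, weight is at least 51): (c) net 70−25=45 < 51 — fails.
  Not every element is met, so the provider fails to carry Stage I.2.
The analysis ends at Stage I.2; the patient prevails on this issue.
— Issue II —
Stage II.1 (patient, a clear and cogent showing, weight is at least 76): (e) net 78−3=75 < 76 — fails.
  The patient does not carry Stage II.1.
So the provider prevails on this issue.
— Issue III —
At Stage III.1 the patient must meet a substantially-more-likely showing (weight is at least 76): on (h) the weight is 92 less the opposing 19 gives net 73, < 76, so (h) does not meet the standard; on (i) the weight is 93 less the opposing 17 gives net 76, which does reach 76, so (i) meets the standard.
  Stage III.1 not carried; the patient fails its burden.
The provider prevails on this issue.
Per-issue: Issue I → patient; Issue II → provider; Issue III → provider. The patient must prevail on a majority of issues; overall, the provider prevails.

provider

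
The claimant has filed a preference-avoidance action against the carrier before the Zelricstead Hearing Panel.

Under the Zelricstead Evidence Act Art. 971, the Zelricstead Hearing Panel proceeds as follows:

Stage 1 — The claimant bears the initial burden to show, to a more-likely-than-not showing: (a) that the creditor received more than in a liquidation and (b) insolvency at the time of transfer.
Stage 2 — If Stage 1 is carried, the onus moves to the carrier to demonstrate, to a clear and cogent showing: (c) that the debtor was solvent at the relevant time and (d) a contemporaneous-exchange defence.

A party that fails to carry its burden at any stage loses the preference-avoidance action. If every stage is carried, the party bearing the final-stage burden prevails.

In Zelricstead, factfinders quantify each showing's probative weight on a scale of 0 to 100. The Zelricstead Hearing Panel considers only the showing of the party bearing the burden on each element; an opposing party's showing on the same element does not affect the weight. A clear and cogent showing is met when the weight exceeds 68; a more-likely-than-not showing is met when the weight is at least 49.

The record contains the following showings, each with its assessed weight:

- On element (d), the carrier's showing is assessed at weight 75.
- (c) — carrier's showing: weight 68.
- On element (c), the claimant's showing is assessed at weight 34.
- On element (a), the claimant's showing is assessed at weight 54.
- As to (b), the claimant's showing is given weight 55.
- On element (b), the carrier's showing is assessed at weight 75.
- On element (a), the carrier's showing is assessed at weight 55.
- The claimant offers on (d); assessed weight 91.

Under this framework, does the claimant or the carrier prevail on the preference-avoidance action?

Stage 1 (claimant, a more-likely-than-not showing, weight is at least 49): (a) 54 (carrier's 55 disregarded) ≥ 49 — meets; (b) 55 (carrier's 75 disregarded) ≥ 49 — meets.
  Stage 1 carried; the burden shifts to the carrier.
Stage 2 (carrier, a clear and cogent showing, weight exceeds 68): (c) 68 (claimant's 34 disregarded) ≤ 68 — fails; (d) 75 (claimant's 91 disregarded) > 68 — meets.
  Stage 2 not carried; the carrier fails its burden.
So the claimant prevails.

claimant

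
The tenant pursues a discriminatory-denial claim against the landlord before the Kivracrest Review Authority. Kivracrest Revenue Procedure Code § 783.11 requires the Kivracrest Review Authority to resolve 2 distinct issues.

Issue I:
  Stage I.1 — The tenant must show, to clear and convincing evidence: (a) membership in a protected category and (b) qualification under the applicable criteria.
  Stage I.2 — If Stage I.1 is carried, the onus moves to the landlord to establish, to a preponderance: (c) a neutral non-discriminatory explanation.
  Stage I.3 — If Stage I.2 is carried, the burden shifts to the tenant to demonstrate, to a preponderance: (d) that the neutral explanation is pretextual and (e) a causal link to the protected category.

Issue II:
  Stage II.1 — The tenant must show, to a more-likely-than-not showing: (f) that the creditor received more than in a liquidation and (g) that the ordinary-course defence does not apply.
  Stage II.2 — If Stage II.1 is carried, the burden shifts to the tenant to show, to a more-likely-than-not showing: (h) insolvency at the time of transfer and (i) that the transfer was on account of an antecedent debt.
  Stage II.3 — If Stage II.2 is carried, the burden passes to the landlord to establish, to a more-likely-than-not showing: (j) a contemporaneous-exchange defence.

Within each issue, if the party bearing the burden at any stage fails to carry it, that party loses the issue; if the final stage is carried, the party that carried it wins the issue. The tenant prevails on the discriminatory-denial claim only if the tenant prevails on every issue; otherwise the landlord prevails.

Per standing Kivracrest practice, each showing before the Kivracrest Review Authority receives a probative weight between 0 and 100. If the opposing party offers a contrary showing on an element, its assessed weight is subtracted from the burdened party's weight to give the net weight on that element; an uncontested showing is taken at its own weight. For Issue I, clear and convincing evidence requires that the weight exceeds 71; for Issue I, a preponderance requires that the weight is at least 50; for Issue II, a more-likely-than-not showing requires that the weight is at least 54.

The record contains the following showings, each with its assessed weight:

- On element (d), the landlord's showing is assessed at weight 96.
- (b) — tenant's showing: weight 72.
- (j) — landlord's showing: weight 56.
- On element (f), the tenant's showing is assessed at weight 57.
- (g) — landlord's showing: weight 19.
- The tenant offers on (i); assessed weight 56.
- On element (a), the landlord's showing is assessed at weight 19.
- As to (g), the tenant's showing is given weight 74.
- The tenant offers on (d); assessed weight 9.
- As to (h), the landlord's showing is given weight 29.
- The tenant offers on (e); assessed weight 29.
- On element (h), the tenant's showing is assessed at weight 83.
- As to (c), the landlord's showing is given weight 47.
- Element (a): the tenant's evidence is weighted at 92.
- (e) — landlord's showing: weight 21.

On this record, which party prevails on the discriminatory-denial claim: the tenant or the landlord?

landlord

— Issue I —
Stage I.1 — burden on tenant; standard: clear and convincing evidence (weight exceeds 71).
    (a): 92 − 19 = 73 > 71 [met]
    (b): 72 > 71 [met]
  Stage I.1 is satisfied; the onus moves to the landlord.
Stage I.2 — burden on landlord; standard: a preponderance (weight is at least 50).
    (c): 47 < 50 [not met]
  Not every element is met, so the landlord fails to carry Stage I.2.
So the tenant prevails on this issue.
— Issue II —
At Stage II.1 the tenant must meet a more-likely-than-not showing (weight is at least 54): on (f) the weight is 57, which does reach 54, so (f) meets the standard; on (g) the weight is 74 less the opposing 19 gives net 55, which does reach 54, so (g) meets the standard.
  Stage II.1 is satisfied; the tenant continues to bear the burden.
At Stage II.2 the tenant must meet a more-likely-than-not showing (weight is at least 54): on (h) the weight is 83 less the opposing 29 gives net 54, ≥ 54, so (h) meets the standard; on (i) the weight is 56, ≥ 54, so (i) meets the standard.
  Stage II.2 is satisfied; the onus moves to the landlord.
At Stage II.3 the landlord must meet a more-likely-than-not showing (weight is at least 54): on (j) the weight is 56, ≥ 54, so (j) meets the standard.
  Stage II.3 carried; the final stage is satisfied.
Every stage carried; the landlord prevails on this issue.
Per-issue: Issue I → tenant; Issue II → landlord. The tenant must prevail on every issue; overall, the landlord prevails.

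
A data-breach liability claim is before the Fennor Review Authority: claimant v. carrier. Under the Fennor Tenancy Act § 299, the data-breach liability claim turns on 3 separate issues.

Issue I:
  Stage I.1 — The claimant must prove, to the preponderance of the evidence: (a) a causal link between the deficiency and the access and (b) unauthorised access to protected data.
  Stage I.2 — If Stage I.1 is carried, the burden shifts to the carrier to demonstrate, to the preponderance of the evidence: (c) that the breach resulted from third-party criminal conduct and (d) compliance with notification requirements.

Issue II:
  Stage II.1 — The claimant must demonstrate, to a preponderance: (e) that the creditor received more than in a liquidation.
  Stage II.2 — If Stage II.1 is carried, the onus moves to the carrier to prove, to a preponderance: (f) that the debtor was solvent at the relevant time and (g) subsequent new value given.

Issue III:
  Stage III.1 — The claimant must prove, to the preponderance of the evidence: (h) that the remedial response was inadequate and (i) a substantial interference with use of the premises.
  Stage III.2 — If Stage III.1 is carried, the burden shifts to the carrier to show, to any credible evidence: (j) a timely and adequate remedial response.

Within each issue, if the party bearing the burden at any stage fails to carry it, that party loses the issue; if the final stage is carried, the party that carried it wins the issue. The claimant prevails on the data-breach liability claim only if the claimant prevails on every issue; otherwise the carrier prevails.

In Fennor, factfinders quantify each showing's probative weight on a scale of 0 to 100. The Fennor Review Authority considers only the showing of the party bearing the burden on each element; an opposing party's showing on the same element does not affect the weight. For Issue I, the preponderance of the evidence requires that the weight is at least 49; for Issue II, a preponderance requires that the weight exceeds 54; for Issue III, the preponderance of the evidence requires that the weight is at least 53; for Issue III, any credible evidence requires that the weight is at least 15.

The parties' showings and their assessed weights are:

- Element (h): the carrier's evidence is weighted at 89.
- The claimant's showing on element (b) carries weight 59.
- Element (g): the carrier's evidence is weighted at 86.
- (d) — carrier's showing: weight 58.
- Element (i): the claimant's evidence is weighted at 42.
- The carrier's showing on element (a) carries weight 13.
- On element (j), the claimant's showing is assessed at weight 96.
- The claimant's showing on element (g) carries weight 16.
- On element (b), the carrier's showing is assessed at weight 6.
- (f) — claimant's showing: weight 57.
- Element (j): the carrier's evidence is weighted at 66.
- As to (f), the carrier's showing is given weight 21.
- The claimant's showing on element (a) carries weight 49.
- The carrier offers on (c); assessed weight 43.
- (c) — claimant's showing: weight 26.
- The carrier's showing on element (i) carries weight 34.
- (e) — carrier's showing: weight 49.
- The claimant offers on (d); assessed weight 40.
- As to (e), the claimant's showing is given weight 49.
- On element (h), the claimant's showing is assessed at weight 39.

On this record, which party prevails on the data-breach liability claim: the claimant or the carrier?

— Issue I —
Stage I.1 — burden on claimant; standard: the preponderance of the evidence (weight is at least 49).
    (a): 49 (carrier's 13 disregarded) ≥ 49 [met]
    (b): 59 (carrier's 6 disregarded) ≥ 49 [met]
  Stage I.1 is satisfied; the onus moves to the carrier.
Stage I.2 — burden on carrier; standard: the preponderance of the evidence (weight is at least 49).
    (c): 43 (claimant's 26 disregarded) < 49 [not met]
    (d): 58 (claimant's 40 disregarded) ≥ 49 [met]
  Not every element is met, so the carrier fails to carry Stage I.2.
The claimant prevails on this issue.
— Issue II —
Stage II.1 — burden on claimant; standard: a preponderance (weight exceeds 54).
    (e): 49 (carrier's 49 disregarded) ≤ 54 [not met]
  Stage II.1 not carried; the claimant fails its burden.
So the carrier prevails on this issue.
— Issue III —
Stage III.1 (claimant, the preponderance of the evidence, weight is at least 53): (h) 39 (carrier's 89 disregarded) < 53 — fails; (i) 42 (carrier's 34 disregarded) < 53 — fails.
  Stage III.1 not carried; the claimant fails its burden.
The analysis ends at Stage III.1; the carrier prevails on this issue.
Per-issue: Issue I → claimant; Issue II → carrier; Issue III → carrier. The claimant must prevail on every issue; overall, the carrier prevails.

carrier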